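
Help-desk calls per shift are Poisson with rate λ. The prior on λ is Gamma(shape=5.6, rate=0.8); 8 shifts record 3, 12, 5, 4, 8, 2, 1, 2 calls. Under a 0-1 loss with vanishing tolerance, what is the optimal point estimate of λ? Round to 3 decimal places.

Σ counts = 37. Posterior: Gamma(shape = 5.6+37 = 42.6, rate = 0.8+8 = 8.8).
Mode = (α−1)/β = 41.6/8.8 = 4.727.
Mean = α/β = 42.6/8.8 = 4.841.
This is the posterior mode — the MAP estimate.

4.727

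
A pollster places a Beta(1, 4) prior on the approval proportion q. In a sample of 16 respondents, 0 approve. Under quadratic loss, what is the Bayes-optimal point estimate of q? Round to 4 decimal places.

0.0476

Posterior: Beta(1+0, 4+16) = Beta(1, 20).
Since α = 1 ≤ 1 and β > 1, the Beta density is monotone decreasing on [0,1]; the mode is at 0.
Mean = 1/(1+20) = 0.0476.
Quadratic loss ⇒ the optimal estimator is the posterior mean.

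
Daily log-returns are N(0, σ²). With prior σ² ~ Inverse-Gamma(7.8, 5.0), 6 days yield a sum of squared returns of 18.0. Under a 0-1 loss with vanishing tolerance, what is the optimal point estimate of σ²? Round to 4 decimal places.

Posterior: Inverse-Gamma(shape = 7.8+6/2 = 10.8, scale = 5.0+18.0/2 = 14.0).
Mode = β/(α+1) = 14.0/11.8 = 1.1864.
Mean = β/(α−1) = 14.0/9.8 = 1.4286.
This is the posterior mode — the MAP estimate.

1.1864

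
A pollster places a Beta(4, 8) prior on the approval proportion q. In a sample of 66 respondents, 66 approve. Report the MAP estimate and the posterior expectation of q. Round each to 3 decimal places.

Posterior: Beta(4+66, 8+0) = Beta(70, 8).
Mode = (70−1)/(70+8−2) = 69/76 = 0.908.
Mean = 70/(70+8) = 70/78 = 0.897.
The mean is pulled below the mode by the posterior's left skew.

MAP: 0.908. Posterior mean: 0.897.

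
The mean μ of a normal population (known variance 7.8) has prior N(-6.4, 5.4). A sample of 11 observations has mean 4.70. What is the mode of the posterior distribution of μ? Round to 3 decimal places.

3.412

Posterior for μ is Normal. Precision-weighted mean: (1/5.4·-6.4 + 11/7.8·4.70) / (1/5.4 + 11/7.8) = 3.412.
A Normal posterior is symmetric, so mode = mean.
This is the posterior mode — the MAP estimate.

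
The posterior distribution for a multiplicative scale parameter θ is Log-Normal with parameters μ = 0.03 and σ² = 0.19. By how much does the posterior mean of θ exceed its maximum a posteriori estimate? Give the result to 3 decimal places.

Mode = exp(μ − σ²) = exp(-0.16) = 0.852.
Mean = exp(μ + σ²/2) = exp(0.125) = 1.133.
Difference = 1.133 − 0.852 = 0.281.

0.281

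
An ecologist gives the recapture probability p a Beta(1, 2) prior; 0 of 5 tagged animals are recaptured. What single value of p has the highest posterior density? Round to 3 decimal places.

0.000

Posterior: Beta(1+0, 2+5) = Beta(1, 7).
Since α = 1 ≤ 1 and β > 1, the Beta density is monotone decreasing on [0,1]; the mode is at 0.
Mean = 1/(1+7) = 0.125.
This is the posterior mode — the MAP estimate.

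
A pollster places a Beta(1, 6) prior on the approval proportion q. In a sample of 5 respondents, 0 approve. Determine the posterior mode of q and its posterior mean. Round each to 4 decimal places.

MAP: 0.0000. Posterior mean: 0.0833.

Posterior: Beta(1+0, 6+5) = Beta(1, 11).
Since α = 1 ≤ 1 and β > 1, the Beta density is monotone decreasing on [0,1]; the mode is at 0.
Mean = 1/(1+11) = 0.0833.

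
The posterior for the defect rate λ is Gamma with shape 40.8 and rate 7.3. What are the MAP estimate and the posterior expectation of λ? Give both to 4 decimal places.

Mode = (α−1)/β = 39.8/7.3 = 5.4521.
Mean = α/β = 40.8/7.3 = 5.5890.

MAP = 5.4521; posterior mean = 5.5890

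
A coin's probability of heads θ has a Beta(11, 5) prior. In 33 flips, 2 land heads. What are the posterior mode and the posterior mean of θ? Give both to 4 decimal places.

MAP: 0.2553. Posterior mean: 0.2653.

Posterior: Beta(11+2, 5+31) = Beta(13, 36).
Mode = (13−1)/(13+36−2) = 12/47 = 0.2553.
Mean = 13/(13+36) = 13/49 = 0.2653.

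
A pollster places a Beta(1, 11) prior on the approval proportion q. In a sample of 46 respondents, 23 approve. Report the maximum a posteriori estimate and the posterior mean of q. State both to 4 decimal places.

MAP = 0.4107, posterior mean = 0.4138

Posterior: Beta(1+23, 11+23) = Beta(24, 34).
Mode = (24−1)/(24+34−2) = 23/56 = 0.4107.
Mean = 24/(24+34) = 24/58 = 0.4138.
Mean > mode: the posterior has a right tail.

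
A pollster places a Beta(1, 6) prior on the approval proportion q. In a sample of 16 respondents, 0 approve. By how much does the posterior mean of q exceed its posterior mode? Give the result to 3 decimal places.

Posterior: Beta(1+0, 6+16) = Beta(1, 22).
Since α = 1 ≤ 1 and β > 1, the Beta density is monotone decreasing on [0,1]; the mode is at 0.
Mean = 1/(1+22) = 0.043.
Difference = 0.043 − 0.000 = 0.043.

0.043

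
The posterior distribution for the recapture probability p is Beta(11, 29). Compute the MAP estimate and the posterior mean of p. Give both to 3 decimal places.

Mode = (11−1)/(11+29−2) = 10/38 = 0.263.
Mean = 11/(11+29) = 11/40 = 0.275.

MAP: 0.263. Posterior mean: 0.275.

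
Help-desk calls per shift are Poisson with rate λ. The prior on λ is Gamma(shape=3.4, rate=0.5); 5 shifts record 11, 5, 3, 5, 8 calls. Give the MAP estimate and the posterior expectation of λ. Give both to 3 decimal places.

Σ counts = 32. Posterior: Gamma(shape = 3.4+32 = 35.4, rate = 0.5+5 = 5.5).
Mode = (α−1)/β = 34.4/5.5 = 6.255.
Mean = α/β = 35.4/5.5 = 6.436.
The mean is pulled above the mode by the posterior's right skew.

MAP = 6.255, posterior mean = 6.436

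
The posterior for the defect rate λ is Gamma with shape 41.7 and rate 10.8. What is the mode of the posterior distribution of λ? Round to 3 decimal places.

3.769

Mode = (α−1)/β = 40.7/10.8 = 3.769.
Mean = α/β = 41.7/10.8 = 3.861.
This is the posterior mode — the MAP estimate.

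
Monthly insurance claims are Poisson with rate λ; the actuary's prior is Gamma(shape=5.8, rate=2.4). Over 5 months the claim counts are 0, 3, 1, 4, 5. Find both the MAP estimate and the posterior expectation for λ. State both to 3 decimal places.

Σ counts = 13. Posterior: Gamma(shape = 5.8+13 = 18.8, rate = 2.4+5 = 7.4).
Mode = (α−1)/β = 17.8/7.4 = 2.405.
Mean = α/β = 18.8/7.4 = 2.541.

λ_MAP = 2.405, E[λ|data] = 2.541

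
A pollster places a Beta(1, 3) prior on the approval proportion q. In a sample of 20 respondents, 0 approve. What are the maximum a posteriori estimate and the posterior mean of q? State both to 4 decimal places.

MAP = 0.0000, posterior mean = 0.0417

Posterior: Beta(1+0, 3+20) = Beta(1, 23).
Since α = 1 ≤ 1 and β > 1, the Beta density is monotone decreasing on [0,1]; the mode is at 0.
Mean = 1/(1+23) = 0.0417.
The mean is pulled above the mode by the posterior's right skew.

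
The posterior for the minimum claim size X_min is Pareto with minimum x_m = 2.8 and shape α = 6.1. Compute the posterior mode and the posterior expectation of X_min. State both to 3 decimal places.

The Pareto density is strictly decreasing on [x_m, ∞), so the mode is x_m = 2.800.
Mean = α·x_m/(α−1) = 6.1·2.8/5.1 = 3.349.
Mean > mode: the posterior has a right tail.

X_min_MAP = 2.800, E[X_min|data] = 3.349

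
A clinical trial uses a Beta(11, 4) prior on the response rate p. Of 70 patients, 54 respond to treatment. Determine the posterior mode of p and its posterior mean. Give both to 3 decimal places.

MAP = 0.771, posterior mean = 0.765

Posterior: Beta(11+54, 4+16) = Beta(65, 20).
Mode = (65−1)/(65+20−2) = 64/83 = 0.771.
Mean = 65/(65+20) = 65/85 = 0.765.
The mean is pulled below the mode by the posterior's left skew.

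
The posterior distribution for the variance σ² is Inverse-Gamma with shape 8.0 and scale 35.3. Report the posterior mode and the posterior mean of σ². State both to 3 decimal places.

Mode = β/(α+1) = 35.3/9.0 = 3.922.
Mean = β/(α−1) = 35.3/7.0 = 5.043.
Mean > mode: the posterior has a right tail.

σ²_MAP = 3.922, E[σ²|data] = 5.043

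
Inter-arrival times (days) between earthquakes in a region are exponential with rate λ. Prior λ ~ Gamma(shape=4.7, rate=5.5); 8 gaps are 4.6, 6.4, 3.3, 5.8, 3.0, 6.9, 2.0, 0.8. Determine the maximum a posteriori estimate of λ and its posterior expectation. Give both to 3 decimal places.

λ_MAP = 0.305, E[λ|data] = 0.332

Σ times = 32.8. Posterior: Gamma(shape = 4.7+8 = 12.7, rate = 5.5+32.8 = 38.3).
Mode = (α−1)/β = 11.7/38.3 = 0.305.
Mean = α/β = 12.7/38.3 = 0.332.
The posterior is right-skewed, so the mean exceeds the mode.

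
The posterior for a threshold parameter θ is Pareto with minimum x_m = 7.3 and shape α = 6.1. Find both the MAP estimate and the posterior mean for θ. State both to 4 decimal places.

MAP = 7.3000, posterior mean = 8.7314

The Pareto density is strictly decreasing on [x_m, ∞), so the mode is x_m = 7.3000.
Mean = α·x_m/(α−1) = 6.1·7.3/5.1 = 8.7314.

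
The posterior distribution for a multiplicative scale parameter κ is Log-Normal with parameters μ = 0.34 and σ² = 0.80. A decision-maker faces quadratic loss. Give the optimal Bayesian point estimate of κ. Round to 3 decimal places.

Mode = exp(μ − σ²) = exp(-0.46) = 0.631.
Mean = exp(μ + σ²/2) = exp(0.740) = 2.096.
Quadratic loss ⇒ the optimal estimator is the posterior mean.

2.096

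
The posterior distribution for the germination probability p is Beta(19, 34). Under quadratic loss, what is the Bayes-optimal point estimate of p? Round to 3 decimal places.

0.358

Mode = (19−1)/(19+34−2) = 18/51 = 0.353.
Mean = 19/(19+34) = 19/53 = 0.358.
Quadratic loss ⇒ the optimal estimator is the posterior mean.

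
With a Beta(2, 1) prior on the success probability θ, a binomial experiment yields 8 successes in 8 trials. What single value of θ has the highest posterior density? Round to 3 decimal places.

1.000

Posterior: Beta(2+8, 1+0) = Beta(10, 1).
Since β = 1 ≤ 1 and α > 1, the Beta density is monotone increasing on [0,1]; the mode is at 1.
Mean = 10/(10+1) = 0.909.
This is the posterior mode — the MAP estimate.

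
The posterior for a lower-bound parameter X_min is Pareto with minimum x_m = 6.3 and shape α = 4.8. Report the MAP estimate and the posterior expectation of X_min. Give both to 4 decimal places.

MAP = 6.3000, posterior mean = 7.9579

The Pareto density is strictly decreasing on [x_m, ∞), so the mode is x_m = 6.3000.
Mean = α·x_m/(α−1) = 4.8·6.3/3.8 = 7.9579.
Right-skewed posterior ⇒ mode < mean.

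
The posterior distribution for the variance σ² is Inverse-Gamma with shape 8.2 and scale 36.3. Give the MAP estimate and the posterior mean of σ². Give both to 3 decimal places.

MAP: 3.946. Posterior mean: 5.042.

Mode = β/(α+1) = 36.3/9.2 = 3.946.
Mean = β/(α−1) = 36.3/7.2 = 5.042.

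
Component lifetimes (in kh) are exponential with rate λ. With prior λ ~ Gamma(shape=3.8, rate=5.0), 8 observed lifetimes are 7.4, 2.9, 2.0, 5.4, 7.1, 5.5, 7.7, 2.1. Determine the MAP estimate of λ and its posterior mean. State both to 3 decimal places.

Σ times = 40.1. Posterior: Gamma(shape = 3.8+8 = 11.8, rate = 5.0+40.1 = 45.1).
Mode = (α−1)/β = 10.8/45.1 = 0.239.
Mean = α/β = 11.8/45.1 = 0.262.

MAP = 0.239, posterior mean = 0.262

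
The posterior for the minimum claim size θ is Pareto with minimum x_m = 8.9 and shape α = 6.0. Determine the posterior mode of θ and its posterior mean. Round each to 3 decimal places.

MAP: 8.900. Posterior mean: 10.680.

The Pareto density is strictly decreasing on [x_m, ∞), so the mode is x_m = 8.900.
Mean = α·x_m/(α−1) = 6.0·8.9/5.0 = 10.680.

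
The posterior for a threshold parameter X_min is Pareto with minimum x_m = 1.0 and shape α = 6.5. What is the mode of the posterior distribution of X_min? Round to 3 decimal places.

The Pareto density is strictly decreasing on [x_m, ∞), so the mode is x_m = 1.000.
Mean = α·x_m/(α−1) = 6.5·1.0/5.5 = 1.182.
This is the posterior mode — the MAP estimate.

1.000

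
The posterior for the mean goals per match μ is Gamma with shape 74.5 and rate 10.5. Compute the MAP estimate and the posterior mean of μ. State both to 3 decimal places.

Mode = (α−1)/β = 73.5/10.5 = 7.000.
Mean = α/β = 74.5/10.5 = 7.095.

μ_MAP = 7.000, E[μ|data] = 7.095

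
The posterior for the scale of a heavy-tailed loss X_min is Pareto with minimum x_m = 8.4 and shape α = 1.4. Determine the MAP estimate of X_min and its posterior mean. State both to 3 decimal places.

MAP = 8.400; posterior mean = 29.400

The Pareto density is strictly decreasing on [x_m, ∞), so the mode is x_m = 8.400.
Mean = α·x_m/(α−1) = 1.4·8.4/0.4 = 29.400.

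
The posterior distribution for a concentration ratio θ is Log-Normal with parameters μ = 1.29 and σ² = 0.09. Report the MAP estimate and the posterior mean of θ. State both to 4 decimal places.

MAP = 3.3201, posterior mean = 3.8000

Mode = exp(μ − σ²) = exp(1.20) = 3.3201.
Mean = exp(μ + σ²/2) = exp(1.335) = 3.8000.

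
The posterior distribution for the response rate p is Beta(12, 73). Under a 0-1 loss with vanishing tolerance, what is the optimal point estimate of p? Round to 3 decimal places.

0.133

Mode = (12−1)/(12+73−2) = 11/83 = 0.133.
Mean = 12/(12+73) = 12/85 = 0.141.
This is the posterior mode — the MAP estimate.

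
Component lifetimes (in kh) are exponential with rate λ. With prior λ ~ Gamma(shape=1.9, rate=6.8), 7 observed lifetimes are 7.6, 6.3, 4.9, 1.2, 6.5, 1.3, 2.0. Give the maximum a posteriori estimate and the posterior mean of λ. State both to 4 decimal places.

MAP: 0.2158. Posterior mean: 0.2432.

Σ times = 29.8. Posterior: Gamma(shape = 1.9+7 = 8.9, rate = 6.8+29.8 = 36.6).
Mode = (α−1)/β = 7.9/36.6 = 0.2158.
Mean = α/β = 8.9/36.6 = 0.2432.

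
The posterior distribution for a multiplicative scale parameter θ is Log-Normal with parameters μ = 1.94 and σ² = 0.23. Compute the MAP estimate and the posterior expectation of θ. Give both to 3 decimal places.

Mode = exp(μ − σ²) = exp(1.71) = 5.529.
Mean = exp(μ + σ²/2) = exp(2.055) = 7.807.
The posterior is right-skewed, so the mean exceeds the mode.

MAP = 5.529; posterior mean = 7.807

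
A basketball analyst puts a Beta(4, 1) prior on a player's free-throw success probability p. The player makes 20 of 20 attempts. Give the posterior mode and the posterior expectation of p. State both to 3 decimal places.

MAP = 1.000, posterior mean = 0.960

Posterior: Beta(4+20, 1+0) = Beta(24, 1).
Since β = 1 ≤ 1 and α > 1, the Beta density is monotone increasing on [0,1]; the mode is at 1.
Mean = 24/(24+1) = 0.960.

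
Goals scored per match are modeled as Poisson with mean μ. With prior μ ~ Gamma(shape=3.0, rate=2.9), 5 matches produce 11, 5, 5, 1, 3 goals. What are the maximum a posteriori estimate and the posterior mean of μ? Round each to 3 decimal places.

MAP = 3.418; posterior mean = 3.544

Σ counts = 25. Posterior: Gamma(shape = 3.0+25 = 28.0, rate = 2.9+5 = 7.9).
Mode = (α−1)/β = 27.0/7.9 = 3.418.
Mean = α/β = 28.0/7.9 = 3.544.
Mean > mode: the posterior has a right tail.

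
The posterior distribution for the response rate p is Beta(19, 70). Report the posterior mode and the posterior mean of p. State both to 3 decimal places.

MAP = 0.207; posterior mean = 0.213

Mode = (19−1)/(19+70−2) = 18/87 = 0.207.
Mean = 19/(19+70) = 19/89 = 0.213.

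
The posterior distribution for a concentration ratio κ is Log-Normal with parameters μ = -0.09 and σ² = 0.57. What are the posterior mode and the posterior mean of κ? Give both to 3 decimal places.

posterior mode = 0.517, posterior mean = 1.215

Mode = exp(μ − σ²) = exp(-0.66) = 0.517.
Mean = exp(μ + σ²/2) = exp(0.195) = 1.215.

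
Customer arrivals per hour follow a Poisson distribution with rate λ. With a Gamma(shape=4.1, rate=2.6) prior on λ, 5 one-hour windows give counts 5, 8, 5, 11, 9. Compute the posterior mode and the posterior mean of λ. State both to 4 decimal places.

Σ counts = 38. Posterior: Gamma(shape = 4.1+38 = 42.1, rate = 2.6+5 = 7.6).
Mode = (α−1)/β = 41.1/7.6 = 5.4079.
Mean = α/β = 42.1/7.6 = 5.5395.
The posterior is right-skewed, so the mean exceeds the mode.

λ_MAP = 5.4079, E[λ|data] = 5.5395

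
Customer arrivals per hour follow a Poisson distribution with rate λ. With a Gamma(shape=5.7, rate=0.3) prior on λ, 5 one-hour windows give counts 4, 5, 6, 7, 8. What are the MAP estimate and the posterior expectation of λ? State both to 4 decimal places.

MAP: 6.5472. Posterior mean: 6.7358.

Σ counts = 30. Posterior: Gamma(shape = 5.7+30 = 35.7, rate = 0.3+5 = 5.3).
Mode = (α−1)/β = 34.7/5.3 = 6.5472.
Mean = α/β = 35.7/5.3 = 6.7358.
The mean is pulled above the mode by the posterior's right skew.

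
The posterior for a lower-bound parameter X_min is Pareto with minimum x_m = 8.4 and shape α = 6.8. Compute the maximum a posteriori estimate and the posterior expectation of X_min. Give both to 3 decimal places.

The Pareto density is strictly decreasing on [x_m, ∞), so the mode is x_m = 8.400.
Mean = α·x_m/(α−1) = 6.8·8.4/5.8 = 9.848.
The mean is pulled above the mode by the posterior's right skew.

MAP = 8.400, posterior mean = 9.848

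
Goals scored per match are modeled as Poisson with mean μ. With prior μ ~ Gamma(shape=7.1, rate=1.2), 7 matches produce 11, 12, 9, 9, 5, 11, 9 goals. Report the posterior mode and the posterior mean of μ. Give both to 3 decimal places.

μ_MAP = 8.793, E[μ|data] = 8.915

Σ counts = 66. Posterior: Gamma(shape = 7.1+66 = 73.1, rate = 1.2+7 = 8.2).
Mode = (α−1)/β = 72.1/8.2 = 8.793.
Mean = α/β = 73.1/8.2 = 8.915.
The posterior is right-skewed, so the mean exceeds the mode.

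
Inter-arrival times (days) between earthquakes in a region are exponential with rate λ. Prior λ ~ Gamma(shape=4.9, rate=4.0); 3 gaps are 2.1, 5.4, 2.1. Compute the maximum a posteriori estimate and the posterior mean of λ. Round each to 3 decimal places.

Σ times = 9.6. Posterior: Gamma(shape = 4.9+3 = 7.9, rate = 4.0+9.6 = 13.6).
Mode = (α−1)/β = 6.9/13.6 = 0.507.
Mean = α/β = 7.9/13.6 = 0.581.
Mean > mode: the posterior has a right tail.

MAP = 0.507; posterior mean = 0.581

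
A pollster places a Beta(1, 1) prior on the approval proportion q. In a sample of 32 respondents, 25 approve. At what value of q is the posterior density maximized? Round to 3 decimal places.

0.781

Posterior: Beta(1+25, 1+7) = Beta(26, 8).
Mode = (26−1)/(26+8−2) = 25/32 = 0.781.
With a flat prior the MAP equals the MLE, 25/32.
Mean = 26/(26+8) = 26/34 = 0.765.
This is the posterior mode — the MAP estimate.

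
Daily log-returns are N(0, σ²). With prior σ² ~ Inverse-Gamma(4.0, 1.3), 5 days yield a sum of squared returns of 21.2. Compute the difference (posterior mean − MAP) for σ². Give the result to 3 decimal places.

Posterior: Inverse-Gamma(shape = 4.0+5/2 = 6.5, scale = 1.3+21.2/2 = 11.9).
Mode = β/(α+1) = 11.9/7.5 = 1.587.
Mean = β/(α−1) = 11.9/5.5 = 2.164.
Difference = 2.164 − 1.587 = 0.577.

0.577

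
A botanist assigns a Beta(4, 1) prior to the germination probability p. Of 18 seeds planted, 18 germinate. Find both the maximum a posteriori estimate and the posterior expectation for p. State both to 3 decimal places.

maximum a posteriori estimate = 1.000, posterior expectation = 0.957

Posterior: Beta(4+18, 1+0) = Beta(22, 1).
Since β = 1 ≤ 1 and α > 1, the Beta density is monotone increasing on [0,1]; the mode is at 1.
Mean = 22/(22+1) = 0.957.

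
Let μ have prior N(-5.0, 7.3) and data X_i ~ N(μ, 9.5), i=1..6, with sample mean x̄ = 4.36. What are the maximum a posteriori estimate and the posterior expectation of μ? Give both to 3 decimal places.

Posterior for μ is Normal. Precision-weighted mean: (1/7.3·-5.0 + 6/9.5·4.36) / (1/7.3 + 6/9.5) = 2.692.
A Normal posterior is symmetric, so mode = mean.

maximum a posteriori estimate = 2.692, posterior expectation = 2.692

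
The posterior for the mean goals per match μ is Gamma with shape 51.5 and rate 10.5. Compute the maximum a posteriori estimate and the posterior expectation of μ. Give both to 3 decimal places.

MAP = 4.810, posterior mean = 4.905

Mode = (α−1)/β = 50.5/10.5 = 4.810.
Mean = α/β = 51.5/10.5 = 4.905.
The mean is pulled above the mode by the posterior's right skew.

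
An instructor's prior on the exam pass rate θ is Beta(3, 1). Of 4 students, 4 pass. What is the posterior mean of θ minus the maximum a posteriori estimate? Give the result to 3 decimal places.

-0.125

Posterior: Beta(3+4, 1+0) = Beta(7, 1).
Since β = 1 ≤ 1 and α > 1, the Beta density is monotone increasing on [0,1]; the mode is at 1.
Mean = 7/(7+1) = 0.875.
Difference = 0.875 − 1.000 = -0.125.
Mode > mean: the posterior has a left tail.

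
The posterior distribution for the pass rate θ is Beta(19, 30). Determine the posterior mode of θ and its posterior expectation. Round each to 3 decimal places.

Mode = (19−1)/(19+30−2) = 18/47 = 0.383.
Mean = 19/(19+30) = 19/49 = 0.388.

posterior mode = 0.383, posterior expectation = 0.388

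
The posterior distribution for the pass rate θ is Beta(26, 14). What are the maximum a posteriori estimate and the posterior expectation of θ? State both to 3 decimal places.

Mode = (26−1)/(26+14−2) = 25/38 = 0.658.
Mean = 26/(26+14) = 26/40 = 0.650.
Mode > mean: the posterior has a left tail.

θ_MAP = 0.658, E[θ|data] = 0.650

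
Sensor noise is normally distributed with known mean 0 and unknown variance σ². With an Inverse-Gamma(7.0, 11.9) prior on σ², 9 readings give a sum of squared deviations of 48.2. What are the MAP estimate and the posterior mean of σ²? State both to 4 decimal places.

MAP = 2.8800; posterior mean = 3.4286

Posterior: Inverse-Gamma(shape = 7.0+9/2 = 11.5, scale = 11.9+48.2/2 = 36.0).
Mode = β/(α+1) = 36.0/12.5 = 2.8800.
Mean = β/(α−1) = 36.0/10.5 = 3.4286.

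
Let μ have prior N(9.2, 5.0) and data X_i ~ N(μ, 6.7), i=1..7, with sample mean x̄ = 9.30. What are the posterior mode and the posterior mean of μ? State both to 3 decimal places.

MAP = 9.284; posterior mean = 9.284

Posterior for μ is Normal. Precision-weighted mean: (1/5.0·9.2 + 7/6.7·9.30) / (1/5.0 + 7/6.7) = 9.284.
A Normal posterior is symmetric, so mode = mean.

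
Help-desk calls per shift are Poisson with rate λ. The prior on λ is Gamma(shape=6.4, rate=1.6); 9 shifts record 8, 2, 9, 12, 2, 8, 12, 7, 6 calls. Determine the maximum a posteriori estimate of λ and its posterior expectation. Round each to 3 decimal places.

MAP = 6.736, posterior mean = 6.830

Σ counts = 66. Posterior: Gamma(shape = 6.4+66 = 72.4, rate = 1.6+9 = 10.6).
Mode = (α−1)/β = 71.4/10.6 = 6.736.
Mean = α/β = 72.4/10.6 = 6.830.
Mean > mode: the posterior has a right tail.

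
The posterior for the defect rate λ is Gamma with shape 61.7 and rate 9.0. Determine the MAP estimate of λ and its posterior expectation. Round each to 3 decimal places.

Mode = (α−1)/β = 60.7/9.0 = 6.744.
Mean = α/β = 61.7/9.0 = 6.856.
The posterior is right-skewed, so the mean exceeds the mode.

MAP: 6.744. Posterior mean: 6.856.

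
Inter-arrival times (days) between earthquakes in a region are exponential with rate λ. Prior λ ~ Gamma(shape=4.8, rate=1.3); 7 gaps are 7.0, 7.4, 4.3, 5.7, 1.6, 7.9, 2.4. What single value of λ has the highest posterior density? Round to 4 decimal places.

0.2872

Σ times = 36.3. Posterior: Gamma(shape = 4.8+7 = 11.8, rate = 1.3+36.3 = 37.6).
Mode = (α−1)/β = 10.8/37.6 = 0.2872.
Mean = α/β = 11.8/37.6 = 0.3138.
This is the posterior mode — the MAP estimate.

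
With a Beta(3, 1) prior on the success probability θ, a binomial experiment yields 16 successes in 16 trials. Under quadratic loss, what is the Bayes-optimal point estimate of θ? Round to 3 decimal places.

0.950

Posterior: Beta(3+16, 1+0) = Beta(19, 1).
Since β = 1 ≤ 1 and α > 1, the Beta density is monotone increasing on [0,1]; the mode is at 1.
Mean = 19/(19+1) = 0.950.
Quadratic loss ⇒ the optimal estimator is the posterior mean.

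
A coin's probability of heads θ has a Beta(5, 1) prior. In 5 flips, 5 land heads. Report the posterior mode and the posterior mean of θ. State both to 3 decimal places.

Posterior: Beta(5+5, 1+0) = Beta(10, 1).
Since β = 1 ≤ 1 and α > 1, the Beta density is monotone increasing on [0,1]; the mode is at 1.
Mean = 10/(10+1) = 0.909.
Left-skewed posterior ⇒ mean < mode.

MAP = 1.000, posterior mean = 0.909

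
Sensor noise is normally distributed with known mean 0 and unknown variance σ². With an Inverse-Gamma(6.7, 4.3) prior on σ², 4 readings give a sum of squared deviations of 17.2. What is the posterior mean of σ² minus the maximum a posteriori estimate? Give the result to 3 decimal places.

Posterior: Inverse-Gamma(shape = 6.7+4/2 = 8.7, scale = 4.3+17.2/2 = 12.9).
Mode = β/(α+1) = 12.9/9.7 = 1.330.
Mean = β/(α−1) = 12.9/7.7 = 1.675.
Difference = 1.675 − 1.330 = 0.345.

0.345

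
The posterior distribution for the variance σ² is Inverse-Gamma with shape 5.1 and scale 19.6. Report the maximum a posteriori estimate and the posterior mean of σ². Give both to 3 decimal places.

σ²_MAP = 3.213, E[σ²|data] = 4.780

Mode = β/(α+1) = 19.6/6.1 = 3.213.
Mean = β/(α−1) = 19.6/4.1 = 4.780.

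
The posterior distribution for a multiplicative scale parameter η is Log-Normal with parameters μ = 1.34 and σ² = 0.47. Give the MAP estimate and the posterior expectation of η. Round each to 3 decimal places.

η_MAP = 2.387, E[η|data] = 4.831

Mode = exp(μ − σ²) = exp(0.87) = 2.387.
Mean = exp(μ + σ²/2) = exp(1.575) = 4.831.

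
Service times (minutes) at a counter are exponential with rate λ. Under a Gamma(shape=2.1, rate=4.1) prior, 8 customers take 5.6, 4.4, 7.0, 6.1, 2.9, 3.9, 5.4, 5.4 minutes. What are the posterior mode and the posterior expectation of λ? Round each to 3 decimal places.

Σ times = 40.7. Posterior: Gamma(shape = 2.1+8 = 10.1, rate = 4.1+40.7 = 44.8).
Mode = (α−1)/β = 9.1/44.8 = 0.203.
Mean = α/β = 10.1/44.8 = 0.225.

λ_MAP = 0.203, E[λ|data] = 0.225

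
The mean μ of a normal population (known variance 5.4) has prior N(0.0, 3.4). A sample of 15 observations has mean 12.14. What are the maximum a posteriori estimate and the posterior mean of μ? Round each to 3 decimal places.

μ_MAP = 10.978, E[μ|data] = 10.978

Posterior for μ is Normal. Precision-weighted mean: (1/3.4·0.0 + 15/5.4·12.14) / (1/3.4 + 15/5.4) = 10.978.
A Normal posterior is symmetric, so mode = mean.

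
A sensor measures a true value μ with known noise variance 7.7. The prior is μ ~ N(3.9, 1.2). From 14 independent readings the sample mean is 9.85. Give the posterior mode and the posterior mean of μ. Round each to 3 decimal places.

Posterior for μ is Normal. Precision-weighted mean: (1/1.2·3.9 + 14/7.7·9.85) / (1/1.2 + 14/7.7) = 7.980.
A Normal posterior is symmetric, so mode = mean.

MAP = 7.980; posterior mean = 7.980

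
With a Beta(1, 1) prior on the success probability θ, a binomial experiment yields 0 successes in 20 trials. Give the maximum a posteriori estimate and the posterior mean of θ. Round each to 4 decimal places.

maximum a posteriori estimate = 0.0000, posterior mean = 0.0455

Posterior: Beta(1+0, 1+20) = Beta(1, 21).
Since α = 1 ≤ 1 and β > 1, the Beta density is monotone decreasing on [0,1]; the mode is at 0.
Mean = 1/(1+21) = 0.0455.
Mean > mode: the posterior has a right tail.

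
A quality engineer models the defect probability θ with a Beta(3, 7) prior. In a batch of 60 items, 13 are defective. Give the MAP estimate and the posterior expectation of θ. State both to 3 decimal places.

Posterior: Beta(3+13, 7+47) = Beta(16, 54).
Mode = (16−1)/(16+54−2) = 15/68 = 0.221.
Mean = 16/(16+54) = 16/70 = 0.229.
The posterior is right-skewed, so the mean exceeds the mode.

MAP = 0.221; posterior mean = 0.229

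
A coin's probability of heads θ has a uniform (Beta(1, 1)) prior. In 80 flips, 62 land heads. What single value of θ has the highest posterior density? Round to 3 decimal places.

Posterior: Beta(1+62, 1+18) = Beta(63, 19).
Mode = (63−1)/(63+19−2) = 62/80 = 0.775.
Mean = 63/(63+19) = 63/82 = 0.768.
This is the posterior mode — the MAP estimate.

0.775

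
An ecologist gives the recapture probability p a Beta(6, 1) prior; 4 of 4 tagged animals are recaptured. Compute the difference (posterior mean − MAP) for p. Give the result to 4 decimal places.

Posterior: Beta(6+4, 1+0) = Beta(10, 1).
Since β = 1 ≤ 1 and α > 1, the Beta density is monotone increasing on [0,1]; the mode is at 1.
Mean = 10/(10+1) = 0.9091.
Difference = 0.9091 − 1.0000 = -0.0909.

-0.0909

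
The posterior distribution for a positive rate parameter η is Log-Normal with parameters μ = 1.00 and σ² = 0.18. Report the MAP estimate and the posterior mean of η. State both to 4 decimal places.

Mode = exp(μ − σ²) = exp(0.82) = 2.2705.
Mean = exp(μ + σ²/2) = exp(1.090) = 2.9743.
Mean > mode: the posterior has a right tail.

MAP estimate = 2.2705, posterior mean = 2.9743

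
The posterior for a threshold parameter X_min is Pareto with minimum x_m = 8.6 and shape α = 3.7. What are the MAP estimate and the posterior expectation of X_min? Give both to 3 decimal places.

The Pareto density is strictly decreasing on [x_m, ∞), so the mode is x_m = 8.600.
Mean = α·x_m/(α−1) = 3.7·8.6/2.7 = 11.785.
The posterior is right-skewed, so the mean exceeds the mode.

X_min_MAP = 8.600, E[X_min|data] = 11.785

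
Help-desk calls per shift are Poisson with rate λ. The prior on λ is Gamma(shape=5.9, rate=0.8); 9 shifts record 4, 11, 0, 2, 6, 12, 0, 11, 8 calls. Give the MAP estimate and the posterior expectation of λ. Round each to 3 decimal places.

MAP = 6.010, posterior mean = 6.112

Σ counts = 54. Posterior: Gamma(shape = 5.9+54 = 59.9, rate = 0.8+9 = 9.8).
Mode = (α−1)/β = 58.9/9.8 = 6.010.
Mean = α/β = 59.9/9.8 = 6.112.
Right-skewed posterior ⇒ mode < mean.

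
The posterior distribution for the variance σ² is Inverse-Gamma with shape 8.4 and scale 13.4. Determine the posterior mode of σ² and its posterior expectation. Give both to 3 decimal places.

Mode = β/(α+1) = 13.4/9.4 = 1.426.
Mean = β/(α−1) = 13.4/7.4 = 1.811.
Mean > mode: the posterior has a right tail.

MAP: 1.426. Posterior mean: 1.811.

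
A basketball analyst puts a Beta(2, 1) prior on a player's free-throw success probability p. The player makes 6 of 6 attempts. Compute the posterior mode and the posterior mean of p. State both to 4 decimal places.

Posterior: Beta(2+6, 1+0) = Beta(8, 1).
Since β = 1 ≤ 1 and α > 1, the Beta density is monotone increasing on [0,1]; the mode is at 1.
Mean = 8/(8+1) = 0.8889.
The posterior is left-skewed, so the mode exceeds the mean.

MAP = 1.0000; posterior mean = 0.8889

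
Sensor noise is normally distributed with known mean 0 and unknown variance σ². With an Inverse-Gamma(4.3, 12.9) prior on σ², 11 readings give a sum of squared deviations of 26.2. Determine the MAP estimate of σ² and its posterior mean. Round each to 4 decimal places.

MAP: 2.4074. Posterior mean: 2.9545.

Posterior: Inverse-Gamma(shape = 4.3+11/2 = 9.8, scale = 12.9+26.2/2 = 26.0).
Mode = β/(α+1) = 26.0/10.8 = 2.4074.
Mean = β/(α−1) = 26.0/8.8 = 2.9545.
Right-skewed posterior ⇒ mode < mean.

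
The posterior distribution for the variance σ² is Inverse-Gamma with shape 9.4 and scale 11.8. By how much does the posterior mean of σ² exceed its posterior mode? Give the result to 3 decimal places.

Mode = β/(α+1) = 11.8/10.4 = 1.135.
Mean = β/(α−1) = 11.8/8.4 = 1.405.
Difference = 1.405 − 1.135 = 0.270.
The mean is pulled above the mode by the posterior's right skew.

0.270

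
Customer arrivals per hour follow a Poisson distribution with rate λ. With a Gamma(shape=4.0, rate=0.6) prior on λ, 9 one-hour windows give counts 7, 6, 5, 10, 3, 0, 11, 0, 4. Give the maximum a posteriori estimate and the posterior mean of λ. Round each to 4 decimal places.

MAP: 5.1042. Posterior mean: 5.2083.

Σ counts = 46. Posterior: Gamma(shape = 4.0+46 = 50.0, rate = 0.6+9 = 9.6).
Mode = (α−1)/β = 49.0/9.6 = 5.1042.
Mean = α/β = 50.0/9.6 = 5.2083.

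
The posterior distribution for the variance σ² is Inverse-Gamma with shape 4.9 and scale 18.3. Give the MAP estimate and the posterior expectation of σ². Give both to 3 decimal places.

σ²_MAP = 3.102, E[σ²|data] = 4.692

Mode = β/(α+1) = 18.3/5.9 = 3.102.
Mean = β/(α−1) = 18.3/3.9 = 4.692.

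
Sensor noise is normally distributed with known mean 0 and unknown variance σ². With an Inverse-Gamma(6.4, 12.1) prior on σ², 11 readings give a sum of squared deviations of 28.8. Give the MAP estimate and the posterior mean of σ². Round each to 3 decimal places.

MAP = 2.054; posterior mean = 2.431

Posterior: Inverse-Gamma(shape = 6.4+11/2 = 11.9, scale = 12.1+28.8/2 = 26.5).
Mode = β/(α+1) = 26.5/12.9 = 2.054.
Mean = β/(α−1) = 26.5/10.9 = 2.431.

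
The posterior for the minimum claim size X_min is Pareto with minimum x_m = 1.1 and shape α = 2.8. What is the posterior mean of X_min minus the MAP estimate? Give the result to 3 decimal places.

0.611

The Pareto density is strictly decreasing on [x_m, ∞), so the mode is x_m = 1.100.
Mean = α·x_m/(α−1) = 2.8·1.1/1.8 = 1.711.
Difference = 1.711 − 1.100 = 0.611.
Right-skewed posterior ⇒ mode < mean.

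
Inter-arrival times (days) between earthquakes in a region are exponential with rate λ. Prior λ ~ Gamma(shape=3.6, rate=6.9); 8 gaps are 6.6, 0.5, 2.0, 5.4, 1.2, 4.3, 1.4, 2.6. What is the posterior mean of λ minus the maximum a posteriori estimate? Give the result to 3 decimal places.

Σ times = 24.0. Posterior: Gamma(shape = 3.6+8 = 11.6, rate = 6.9+24.0 = 30.9).
Mode = (α−1)/β = 10.6/30.9 = 0.343.
Mean = α/β = 11.6/30.9 = 0.375.
Difference = 0.375 − 0.343 = 0.032.
Mean > mode: the posterior has a right tail.

0.032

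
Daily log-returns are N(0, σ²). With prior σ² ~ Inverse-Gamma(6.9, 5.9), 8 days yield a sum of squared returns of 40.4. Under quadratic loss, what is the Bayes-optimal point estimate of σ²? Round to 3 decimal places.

Posterior: Inverse-Gamma(shape = 6.9+8/2 = 10.9, scale = 5.9+40.4/2 = 26.1).
Mode = β/(α+1) = 26.1/11.9 = 2.193.
Mean = β/(α−1) = 26.1/9.9 = 2.636.
Quadratic loss ⇒ the optimal estimator is the posterior mean.

2.636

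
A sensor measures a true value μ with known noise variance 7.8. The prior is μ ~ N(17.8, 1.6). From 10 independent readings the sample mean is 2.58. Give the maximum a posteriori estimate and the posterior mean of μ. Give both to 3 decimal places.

maximum a posteriori estimate = 7.568, posterior mean = 7.568

Posterior for μ is Normal. Precision-weighted mean: (1/1.6·17.8 + 10/7.8·2.58) / (1/1.6 + 10/7.8) = 7.568.
A Normal posterior is symmetric, so mode = mean.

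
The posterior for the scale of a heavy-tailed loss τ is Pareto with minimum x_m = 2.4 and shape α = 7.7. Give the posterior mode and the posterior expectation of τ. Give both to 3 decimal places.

The Pareto density is strictly decreasing on [x_m, ∞), so the mode is x_m = 2.400.
Mean = α·x_m/(α−1) = 7.7·2.4/6.7 = 2.758.

MAP = 2.400; posterior mean = 2.758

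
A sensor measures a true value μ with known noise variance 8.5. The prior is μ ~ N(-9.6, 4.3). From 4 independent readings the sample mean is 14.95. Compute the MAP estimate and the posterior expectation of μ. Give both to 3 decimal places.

MAP = 6.830, posterior mean = 6.830

Posterior for μ is Normal. Precision-weighted mean: (1/4.3·-9.6 + 4/8.5·14.95) / (1/4.3 + 4/8.5) = 6.830.
A Normal posterior is symmetric, so mode = mean.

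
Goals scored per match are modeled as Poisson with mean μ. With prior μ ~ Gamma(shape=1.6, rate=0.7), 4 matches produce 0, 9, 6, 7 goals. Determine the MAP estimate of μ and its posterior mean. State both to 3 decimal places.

MAP = 4.809; posterior mean = 5.021

Σ counts = 22. Posterior: Gamma(shape = 1.6+22 = 23.6, rate = 0.7+4 = 4.7).
Mode = (α−1)/β = 22.6/4.7 = 4.809.
Mean = α/β = 23.6/4.7 = 5.021.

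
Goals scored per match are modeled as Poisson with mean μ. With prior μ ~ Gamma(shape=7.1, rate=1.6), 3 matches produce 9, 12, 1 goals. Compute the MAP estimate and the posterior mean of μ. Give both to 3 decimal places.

MAP: 6.109. Posterior mean: 6.326.

Σ counts = 22. Posterior: Gamma(shape = 7.1+22 = 29.1, rate = 1.6+3 = 4.6).
Mode = (α−1)/β = 28.1/4.6 = 6.109.
Mean = α/β = 29.1/4.6 = 6.326.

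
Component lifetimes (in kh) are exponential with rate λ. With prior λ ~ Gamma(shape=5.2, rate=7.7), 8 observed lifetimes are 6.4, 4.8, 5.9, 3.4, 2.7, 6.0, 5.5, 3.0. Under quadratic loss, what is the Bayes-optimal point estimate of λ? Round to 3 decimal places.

0.291

Σ times = 37.7. Posterior: Gamma(shape = 5.2+8 = 13.2, rate = 7.7+37.7 = 45.4).
Mode = (α−1)/β = 12.2/45.4 = 0.269.
Mean = α/β = 13.2/45.4 = 0.291.
Quadratic loss ⇒ the optimal estimator is the posterior mean.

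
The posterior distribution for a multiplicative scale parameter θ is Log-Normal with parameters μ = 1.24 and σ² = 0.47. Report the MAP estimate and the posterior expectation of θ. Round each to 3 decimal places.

MAP = 2.160; posterior mean = 4.371

Mode = exp(μ − σ²) = exp(0.77) = 2.160.
Mean = exp(μ + σ²/2) = exp(1.475) = 4.371.
Mean > mode: the posterior has a right tail.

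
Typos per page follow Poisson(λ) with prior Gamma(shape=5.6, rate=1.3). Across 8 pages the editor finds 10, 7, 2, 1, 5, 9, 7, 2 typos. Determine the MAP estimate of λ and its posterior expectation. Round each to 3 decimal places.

λ_MAP = 5.118, E[λ|data] = 5.226

Σ counts = 43. Posterior: Gamma(shape = 5.6+43 = 48.6, rate = 1.3+8 = 9.3).
Mode = (α−1)/β = 47.6/9.3 = 5.118.
Mean = α/β = 48.6/9.3 = 5.226.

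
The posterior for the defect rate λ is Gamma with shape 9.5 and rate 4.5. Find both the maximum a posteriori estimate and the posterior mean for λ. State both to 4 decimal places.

Mode = (α−1)/β = 8.5/4.5 = 1.8889.
Mean = α/β = 9.5/4.5 = 2.1111.

maximum a posteriori estimate = 1.8889, posterior mean = 2.1111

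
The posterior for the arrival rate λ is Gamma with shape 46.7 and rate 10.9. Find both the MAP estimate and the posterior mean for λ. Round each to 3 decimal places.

Mode = (α−1)/β = 45.7/10.9 = 4.193.
Mean = α/β = 46.7/10.9 = 4.284.
The posterior is right-skewed, so the mean exceeds the mode.

λ_MAP = 4.193, E[λ|data] = 4.284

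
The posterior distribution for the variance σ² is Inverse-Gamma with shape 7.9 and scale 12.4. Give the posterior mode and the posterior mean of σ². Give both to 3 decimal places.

posterior mode = 1.393, posterior mean = 1.797

Mode = β/(α+1) = 12.4/8.9 = 1.393.
Mean = β/(α−1) = 12.4/6.9 = 1.797.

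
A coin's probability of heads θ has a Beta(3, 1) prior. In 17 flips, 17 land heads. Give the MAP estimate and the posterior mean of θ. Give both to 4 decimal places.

Posterior: Beta(3+17, 1+0) = Beta(20, 1).
Since β = 1 ≤ 1 and α > 1, the Beta density is monotone increasing on [0,1]; the mode is at 1.
Mean = 20/(20+1) = 0.9524.

MAP = 1.0000; posterior mean = 0.9524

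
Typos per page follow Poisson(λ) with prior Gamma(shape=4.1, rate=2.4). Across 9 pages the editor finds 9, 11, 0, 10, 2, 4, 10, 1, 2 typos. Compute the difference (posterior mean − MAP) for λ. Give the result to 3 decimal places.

Σ counts = 49. Posterior: Gamma(shape = 4.1+49 = 53.1, rate = 2.4+9 = 11.4).
Mode = (α−1)/β = 52.1/11.4 = 4.570.
Mean = α/β = 53.1/11.4 = 4.658.
Difference = 4.658 − 4.570 = 0.088.
Right-skewed posterior ⇒ mode < mean.

0.088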